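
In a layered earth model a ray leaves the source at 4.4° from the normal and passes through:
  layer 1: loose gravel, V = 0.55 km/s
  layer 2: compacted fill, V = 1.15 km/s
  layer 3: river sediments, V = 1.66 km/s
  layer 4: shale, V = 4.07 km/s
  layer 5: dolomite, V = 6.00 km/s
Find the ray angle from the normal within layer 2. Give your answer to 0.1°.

9.2°

Ray parameter p = sin 4.4° / 0.55 = 1.3949e-01 s/km.
sin θ_2 = p·V_2 = 1.3949e-01 × 1.15 = 0.1604.
θ_2 = 9.23° from the vertical.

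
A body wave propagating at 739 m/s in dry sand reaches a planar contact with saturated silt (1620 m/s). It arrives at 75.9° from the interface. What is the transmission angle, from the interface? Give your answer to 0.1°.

Angle from the normal: 90° − 75.9° = 14.1°.
Snell's law: sin θ₂ = (V₂/V₁)·sin θ₁ = (1620/739)·sin 14.1° = 0.5340.
θ₂ = sin⁻¹(0.5340) = 32.28° (from vertical).
From the interface: 90° − 32.28° = 57.72°.

57.7°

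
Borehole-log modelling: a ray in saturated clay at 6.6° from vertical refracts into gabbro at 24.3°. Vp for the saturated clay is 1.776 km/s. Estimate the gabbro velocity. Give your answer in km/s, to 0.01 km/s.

sin 6.6° = 0.1149; sin 24.3° = 0.4115.
V₂ = V₁·(sin θ₂/sin θ₁) = 1.776·(0.4115/0.1149) = 6.36 km/s.

6.36 km/s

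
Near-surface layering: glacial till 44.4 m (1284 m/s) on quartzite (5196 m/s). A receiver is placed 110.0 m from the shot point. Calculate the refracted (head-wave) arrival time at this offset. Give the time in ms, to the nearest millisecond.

t = x/V₂ + 2h·√(V₂²−V₁²)/(V₁V₂).
√(V₂²−V₁²) = √(5196²−1284²) = 5034.9 m/s; delay term = 2·44.4·5034.9/(1284·5196) = 0.06701 s.
t = 110.0/5196 + 0.06701 = 0.08818 s.

88 ms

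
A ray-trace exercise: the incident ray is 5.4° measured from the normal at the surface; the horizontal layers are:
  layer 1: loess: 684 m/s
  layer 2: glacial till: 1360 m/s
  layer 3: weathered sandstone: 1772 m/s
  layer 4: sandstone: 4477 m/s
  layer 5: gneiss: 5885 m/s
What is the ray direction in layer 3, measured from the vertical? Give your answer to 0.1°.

14.1°

Ray parameter p = sin 5.4° / 684 = 1.3759e-04 s/m.
sin θ_3 = p·V_3 = 1.3759e-04 × 1772 = 0.2438.
θ_3 = 14.11° from the vertical.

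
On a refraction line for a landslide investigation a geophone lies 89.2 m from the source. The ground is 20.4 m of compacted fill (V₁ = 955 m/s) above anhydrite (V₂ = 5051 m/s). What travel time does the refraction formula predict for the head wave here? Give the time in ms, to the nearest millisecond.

60 ms

t = x/V₂ + 2h·√(V₂²−V₁²)/(V₁V₂).
√(V₂²−V₁²) = √(5051²−955²) = 4959.9 m/s; delay term = 2·20.4·4959.9/(955·5051) = 0.04195 s.
t = 89.2/5051 + 0.04195 = 0.05961 s.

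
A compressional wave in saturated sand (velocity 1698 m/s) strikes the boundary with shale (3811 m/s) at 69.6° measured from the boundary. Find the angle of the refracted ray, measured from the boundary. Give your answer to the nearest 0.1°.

Angle from the normal: 90° − 69.6° = 20.4°.
sin θ₁/V₁ = sin θ₂/V₂ ⇒ sin θ₂ = 3811·sin 20.4°/1698 = 3811·0.3486/1698 = 0.7823.
θ₂ = arcsin 0.7823 = 51.48° from the normal.
From the interface: 90° − 51.48° = 38.52°.

38.5°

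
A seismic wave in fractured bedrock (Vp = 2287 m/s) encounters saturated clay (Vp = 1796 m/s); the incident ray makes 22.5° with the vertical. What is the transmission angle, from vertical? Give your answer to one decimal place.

17.5°

Snell's law: sin θ₂ = (V₂/V₁)·sin θ₁ = (1796/2287)·sin 22.5° = 0.3005.
θ₂ = sin⁻¹(0.3005) = 17.49° (from vertical).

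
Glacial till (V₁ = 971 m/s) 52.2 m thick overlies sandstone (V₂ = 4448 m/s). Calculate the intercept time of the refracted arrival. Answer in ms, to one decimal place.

tᵢ = 2h·√(V₂²−V₁²)/(V₁V₂).
√(V₂²−V₁²) = √(4448²−971²) = 4340.7 m/s.
tᵢ = 2·52.2·4340.7/(971·4448) = 0.10492 s.

104.9 ms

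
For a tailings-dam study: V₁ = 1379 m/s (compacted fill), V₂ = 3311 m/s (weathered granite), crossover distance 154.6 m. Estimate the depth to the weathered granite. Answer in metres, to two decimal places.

49.61 m

x_cross = 2h·√((V₂+V₁)/(V₂−V₁)) → h = x_cross / (2·√((V₂+V₁)/(V₂−V₁))).
√((V₂+V₁)/(V₂−V₁)) = √((3311+1379)/(3311−1379)) = 1.5581.
h = 154.6 / (2·1.5581) = 49.61 m.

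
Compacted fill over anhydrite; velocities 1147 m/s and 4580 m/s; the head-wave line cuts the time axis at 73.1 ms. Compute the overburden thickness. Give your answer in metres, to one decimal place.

43.3 m

h = tᵢ·V₁·V₂ / (2·√(V₂²−V₁²)).
√(V₂²−V₁²) = √(4580² − 1147²) = 4434.0 m/s.
h = 0.0731 s × 1147 × 4580 / (2 × 4434.0) = 43.30 m.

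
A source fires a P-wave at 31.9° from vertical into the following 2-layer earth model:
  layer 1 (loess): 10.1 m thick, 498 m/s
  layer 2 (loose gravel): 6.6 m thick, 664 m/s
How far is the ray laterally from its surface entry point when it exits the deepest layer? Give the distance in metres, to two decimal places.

Apply Snell's law at each interface; in layer i the horizontal offset is hᵢ·tan θᵢ.
Layer 1: θ = 31.90°; offset = 10.1·tan 31.90° = 6.2867 m.
Layer 2: sin θ = 664·sin 31.9°/498 = 0.7046, θ = 44.80°; offset = 6.6·tan 44.80° = 6.5532 m.
Summing the layer offsets gives 12.8399 m.

12.84 m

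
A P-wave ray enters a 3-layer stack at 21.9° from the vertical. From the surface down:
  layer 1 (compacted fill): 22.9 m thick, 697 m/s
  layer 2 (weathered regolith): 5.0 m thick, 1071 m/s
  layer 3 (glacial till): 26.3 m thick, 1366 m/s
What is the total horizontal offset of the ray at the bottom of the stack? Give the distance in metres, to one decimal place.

40.9 m

Ray parameter p = sin 21.9° / 697 m/s = 5.3513e-04 s/m.
Layer 1: θ = 21.90°; offset = 22.9·tan 21.90° = 9.206 m.
Layer 2: sin θ = p·1071 = 0.5731 → θ = 34.97°; offset = 5.0·tan 34.97° = 3.497 m.
Layer 3: sin θ = p·1366 = 0.7310 → θ = 46.97°; offset = 26.3·tan 46.97° = 28.173 m.
Summing the layer offsets gives 40.876 m.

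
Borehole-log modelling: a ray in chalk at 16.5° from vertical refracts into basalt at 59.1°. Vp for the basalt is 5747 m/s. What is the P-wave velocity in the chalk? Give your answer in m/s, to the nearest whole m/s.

1902 m/s

sin 16.5° = 0.2840; sin 59.1° = 0.8581.
V₁ = V₂·(sin θ₁/sin θ₂) = 5747·(0.2840/0.8581) = 1902.23 m/s.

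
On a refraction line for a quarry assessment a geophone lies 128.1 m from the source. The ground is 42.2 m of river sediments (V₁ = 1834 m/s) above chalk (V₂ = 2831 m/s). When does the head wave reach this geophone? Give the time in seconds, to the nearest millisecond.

0.080 s

t = x/V₂ + 2h·√(V₂²−V₁²)/(V₁V₂).
√(V₂²−V₁²) = √(2831²−1834²) = 2156.6 m/s; delay term = 2·42.2·2156.6/(1834·2831) = 0.03506 s.
t = 128.1/2831 + 0.03506 = 0.08031 s.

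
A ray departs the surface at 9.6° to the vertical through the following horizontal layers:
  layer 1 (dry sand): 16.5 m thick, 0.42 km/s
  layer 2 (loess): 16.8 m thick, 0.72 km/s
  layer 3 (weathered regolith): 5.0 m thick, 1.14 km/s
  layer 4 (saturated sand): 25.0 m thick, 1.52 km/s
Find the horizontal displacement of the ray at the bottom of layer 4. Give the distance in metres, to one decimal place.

29.3 m

Apply Snell's law at each interface; in layer i the horizontal offset is hᵢ·tan θᵢ.
Layer 1: θ = 9.60°; offset = 16.5·tan 9.60° = 2.791 m.
Layer 2: sin θ = 0.72·sin 9.6°/0.42 = 0.2859, θ = 16.61°; offset = 16.8·tan 16.61° = 5.012 m.
Layer 3: sin θ = 1.14·sin 9.6°/0.42 = 0.4527, θ = 26.91°; offset = 5.0·tan 26.91° = 2.538 m.
Layer 4: sin θ = 1.52·sin 9.6°/0.42 = 0.6035, θ = 37.12°; offset = 25.0·tan 37.12° = 18.924 m.
Summing the layer offsets gives 29.265 m.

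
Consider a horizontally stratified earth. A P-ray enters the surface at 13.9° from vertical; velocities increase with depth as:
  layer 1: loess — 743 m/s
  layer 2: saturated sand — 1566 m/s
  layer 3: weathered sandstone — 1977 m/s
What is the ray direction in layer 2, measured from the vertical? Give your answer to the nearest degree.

30°

Ray parameter p = sin 13.9° / 743 = 3.2332e-04 s/m.
sin θ_2 = p·V_2 = 3.2332e-04 × 1566 = 0.5063.
θ_2 = 30.42° from the vertical.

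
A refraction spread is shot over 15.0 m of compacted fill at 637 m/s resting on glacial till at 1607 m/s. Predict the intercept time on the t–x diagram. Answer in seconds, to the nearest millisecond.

0.043 s

tᵢ = 2h·√(V₂²−V₁²)/(V₁V₂).
√(V₂²−V₁²) = √(1607²−637²) = 1475.4 m/s.
tᵢ = 2·15.0·1475.4/(637·1607) = 0.04324 s.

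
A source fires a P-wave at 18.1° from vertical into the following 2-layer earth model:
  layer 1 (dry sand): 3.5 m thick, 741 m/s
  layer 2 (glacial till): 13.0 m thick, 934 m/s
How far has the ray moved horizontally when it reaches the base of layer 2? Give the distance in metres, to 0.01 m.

Ray parameter p = sin 18.1° / 741 m/s = 4.1927e-04 s/m.
Layer 1: θ = 18.10°; offset = 3.5·tan 18.10° = 1.1440 m.
Layer 2: sin θ = p·934 = 0.3916 → θ = 23.05°; offset = 13.0·tan 23.05° = 5.5326 m.
Σ offsets = 6.6766 m.

6.68 m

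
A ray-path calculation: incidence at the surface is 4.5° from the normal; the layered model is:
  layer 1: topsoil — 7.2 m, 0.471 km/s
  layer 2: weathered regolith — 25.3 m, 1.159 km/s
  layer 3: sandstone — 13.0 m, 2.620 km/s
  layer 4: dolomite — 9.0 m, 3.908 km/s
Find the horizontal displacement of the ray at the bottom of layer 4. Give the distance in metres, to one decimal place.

p = sin θ₁/V₁ = sin 4.5°/0.471 = 1.6658e-01 s/km is conserved through the stack.
Layer 1: θ = 4.50°; offset = 7.2·tan 4.50° = 0.567 m.
Layer 2: sin θ = p·1.159 = 0.1931 → θ = 11.13°; offset = 25.3·tan 11.13° = 4.978 m.
Layer 3: sin θ = p·2.620 = 0.4364 → θ = 25.88°; offset = 13.0·tan 25.88° = 6.306 m.
Layer 4: sin θ = p·3.908 = 0.6510 → θ = 40.62°; offset = 9.0·tan 40.62° = 7.718 m.
Summing the layer offsets gives 19.569 m.

19.6 m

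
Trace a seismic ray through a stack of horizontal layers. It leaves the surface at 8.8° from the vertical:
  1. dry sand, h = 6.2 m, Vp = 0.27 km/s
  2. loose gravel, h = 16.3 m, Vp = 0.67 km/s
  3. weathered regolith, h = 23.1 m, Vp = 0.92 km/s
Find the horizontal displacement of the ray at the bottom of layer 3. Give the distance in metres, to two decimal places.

Ray parameter p = sin 8.8° / 0.27 km/s = 5.6661e-01 s/km.
Layer 1: θ = 8.80°; offset = 6.2·tan 8.80° = 0.9598 m.
Layer 2: sin θ = p·0.67 = 0.3796 → θ = 22.31°; offset = 16.3·tan 22.31° = 6.6887 m.
Layer 3: sin θ = p·0.92 = 0.5213 → θ = 31.42°; offset = 23.1·tan 31.42° = 14.1105 m.
Summing the layer offsets gives 21.7591 m.

21.76 m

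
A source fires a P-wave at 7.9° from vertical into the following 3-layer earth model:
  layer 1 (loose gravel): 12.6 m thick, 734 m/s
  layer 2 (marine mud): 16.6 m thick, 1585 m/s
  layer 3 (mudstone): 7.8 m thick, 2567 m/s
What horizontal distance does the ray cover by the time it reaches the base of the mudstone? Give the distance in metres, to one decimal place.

Apply Snell's law at each interface; in layer i the horizontal offset is hᵢ·tan θᵢ.
Layer 1: θ = 7.90°; offset = 12.6·tan 7.90° = 1.748 m.
Layer 2: sin θ = 1585·sin 7.9°/734 = 0.2968, θ = 17.27°; offset = 16.6·tan 17.27° = 5.159 m.
Layer 3: sin θ = 2567·sin 7.9°/734 = 0.4807, θ = 28.73°; offset = 7.8·tan 28.73° = 4.276 m.
Total horizontal offset = 11.183 m.

11.2 m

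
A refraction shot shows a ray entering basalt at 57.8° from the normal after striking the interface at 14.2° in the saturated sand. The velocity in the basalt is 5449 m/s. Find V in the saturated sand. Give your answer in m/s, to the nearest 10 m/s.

1580 m/s

sin 14.2° = 0.2453; sin 57.8° = 0.8462.
V₁ = V₂·(sin θ₁/sin θ₂) = 5449·(0.2453/0.8462) = 1579.64 m/s.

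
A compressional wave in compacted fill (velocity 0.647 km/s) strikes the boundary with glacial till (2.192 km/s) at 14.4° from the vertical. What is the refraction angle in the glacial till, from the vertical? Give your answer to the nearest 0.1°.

sin θ₁/V₁ = sin θ₂/V₂ ⇒ sin θ₂ = 2.192·sin 14.4°/0.647 = 2.192·0.2487/0.647 = 0.8425.
θ₂ = sin⁻¹(0.8425) = 57.41° (from vertical).

57.4°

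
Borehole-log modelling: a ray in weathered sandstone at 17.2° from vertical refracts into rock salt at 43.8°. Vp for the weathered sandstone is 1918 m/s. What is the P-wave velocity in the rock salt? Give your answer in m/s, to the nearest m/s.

sin 17.2° = 0.2957; sin 43.8° = 0.6921.
V₂ = V₁·(sin θ₂/sin θ₁) = 1918·(0.6921/0.2957) = 4489.33 m/s.

4489 m/s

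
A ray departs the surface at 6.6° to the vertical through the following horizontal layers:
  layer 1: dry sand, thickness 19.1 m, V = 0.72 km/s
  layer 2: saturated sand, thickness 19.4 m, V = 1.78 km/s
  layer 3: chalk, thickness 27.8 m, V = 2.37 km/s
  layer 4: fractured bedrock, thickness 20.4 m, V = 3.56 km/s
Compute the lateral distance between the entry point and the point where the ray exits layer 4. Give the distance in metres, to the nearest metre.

p = sin θ₁/V₁ = sin 6.6°/0.72 = 1.5963e-01 s/km is conserved through the stack.
Layer 1: θ = 6.60°; offset = 19.1·tan 6.60° = 2.210 m.
Layer 2: sin θ = p·1.78 = 0.2842 → θ = 16.51°; offset = 19.4·tan 16.51° = 5.750 m.
Layer 3: sin θ = p·2.37 = 0.3783 → θ = 22.23°; offset = 27.8·tan 22.23° = 11.362 m.
Layer 4: sin θ = p·3.56 = 0.5683 → θ = 34.63°; offset = 20.4·tan 34.63° = 14.090 m.
Σ offsets = 33.411 m.

33 m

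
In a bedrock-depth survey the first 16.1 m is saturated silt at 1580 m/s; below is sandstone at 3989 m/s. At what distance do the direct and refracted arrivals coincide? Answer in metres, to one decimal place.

49.0 m

θ_c = arcsin(1580/3989) = 23.33°, so cos θ_c = 0.9182 and tᵢ = 2h cos θ_c/V₁ = 0.0187 s.
At crossover x/V₁ = x/V₂ + tᵢ ⇒ x = tᵢ/(1/V₁ − 1/V₂) = 0.01871/(6.3291e-04 − 2.5069e-04) = 48.96 m.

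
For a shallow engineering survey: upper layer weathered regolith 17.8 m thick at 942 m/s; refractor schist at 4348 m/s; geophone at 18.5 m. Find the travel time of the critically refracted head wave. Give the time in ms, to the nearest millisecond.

θ_c = arcsin(V₁/V₂) = arcsin(942/4348) = 12.51°, cos θ_c = 0.9762.
Intercept time tᵢ = 2h cos θ_c / V₁ = 2·17.8·0.9762/942 = 0.03689 s.
t = x/V₂ + tᵢ = 18.5/4348 + 0.03689 = 0.04115 s.

41 ms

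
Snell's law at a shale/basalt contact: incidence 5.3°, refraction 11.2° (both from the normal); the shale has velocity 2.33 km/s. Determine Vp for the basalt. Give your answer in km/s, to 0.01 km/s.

sin 5.3° = 0.0924; sin 11.2° = 0.1942.
V₂ = V₁·(sin θ₂/sin θ₁) = 2.33·(0.1942/0.0924) = 4.90 km/s.

4.90 km/s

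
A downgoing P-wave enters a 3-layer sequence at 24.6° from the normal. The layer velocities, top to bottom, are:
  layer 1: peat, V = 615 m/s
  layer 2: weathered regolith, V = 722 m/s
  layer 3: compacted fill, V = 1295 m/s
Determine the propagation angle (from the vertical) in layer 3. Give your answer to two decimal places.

61.23°

Ray parameter p = sin 24.6° / 615 = 6.7688e-04 s/m.
sin θ_3 = p·V_3 = 6.7688e-04 × 1295 = 0.8766.
θ_3 = 61.23° from the vertical.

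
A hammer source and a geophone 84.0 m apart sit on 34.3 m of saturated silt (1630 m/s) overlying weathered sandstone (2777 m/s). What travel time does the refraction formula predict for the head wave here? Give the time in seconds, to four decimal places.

θ_c = arcsin(V₁/V₂) = arcsin(1630/2777) = 35.94°, cos θ_c = 0.8096.
Intercept time tᵢ = 2h cos θ_c / V₁ = 2·34.3·0.8096/1630 = 0.03407 s.
t = x/V₂ + tᵢ = 84.0/2777 + 0.03407 = 0.06432 s.

0.0643 s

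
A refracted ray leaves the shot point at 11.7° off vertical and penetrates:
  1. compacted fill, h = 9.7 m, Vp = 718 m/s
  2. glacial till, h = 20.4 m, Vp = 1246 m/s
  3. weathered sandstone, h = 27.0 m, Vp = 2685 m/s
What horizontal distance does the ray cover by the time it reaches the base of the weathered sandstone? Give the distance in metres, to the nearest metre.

Apply Snell's law at each interface; in layer i the horizontal offset is hᵢ·tan θᵢ.
Layer 1: θ = 11.70°; offset = 9.7·tan 11.70° = 2.009 m.
Layer 2: sin θ = 1246·sin 11.7°/718 = 0.3519, θ = 20.60°; offset = 20.4·tan 20.60° = 7.670 m.
Layer 3: sin θ = 2685·sin 11.7°/718 = 0.7583, θ = 49.32°; offset = 27.0·tan 49.32° = 31.410 m.
Σ offsets = 41.088 m.

41 m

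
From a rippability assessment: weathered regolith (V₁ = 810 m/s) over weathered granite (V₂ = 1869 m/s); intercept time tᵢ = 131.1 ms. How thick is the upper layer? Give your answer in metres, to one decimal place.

58.9 m

θ_c = arcsin(810/1869) = 25.68°; cos θ_c = 0.9012.
tᵢ = 2h cos θ_c/V₁ ⇒ h = tᵢ·V₁/(2 cos θ_c) = 0.1311·810/(2·0.9012) = 58.92 m.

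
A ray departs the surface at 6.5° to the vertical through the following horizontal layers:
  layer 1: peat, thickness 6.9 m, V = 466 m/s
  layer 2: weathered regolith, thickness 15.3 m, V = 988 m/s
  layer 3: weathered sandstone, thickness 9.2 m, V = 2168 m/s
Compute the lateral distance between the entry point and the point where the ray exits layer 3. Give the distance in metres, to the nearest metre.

10 m

p = sin θ₁/V₁ = sin 6.5°/466 = 2.4293e-04 s/m is conserved through the stack.
Layer 1: θ = 6.50°; offset = 6.9·tan 6.50° = 0.786 m.
Layer 2: sin θ = p·988 = 0.2400 → θ = 13.89°; offset = 15.3·tan 13.89° = 3.783 m.
Layer 3: sin θ = p·2168 = 0.5267 → θ = 31.78°; offset = 9.2·tan 31.78° = 5.700 m.
Total horizontal offset = 10.269 m.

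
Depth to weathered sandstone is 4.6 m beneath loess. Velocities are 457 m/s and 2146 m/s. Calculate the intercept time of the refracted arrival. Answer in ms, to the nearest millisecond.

tᵢ = 2h·√(V₂²−V₁²)/(V₁V₂).
√(V₂²−V₁²) = √(2146²−457²) = 2096.8 m/s.
tᵢ = 2·4.6·2096.8/(457·2146) = 0.01967 s.

20 ms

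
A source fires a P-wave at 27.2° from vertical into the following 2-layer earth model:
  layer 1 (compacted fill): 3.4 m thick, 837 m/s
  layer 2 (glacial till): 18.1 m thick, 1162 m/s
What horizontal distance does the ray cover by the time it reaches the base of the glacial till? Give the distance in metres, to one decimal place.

Apply Snell's law at each interface; in layer i the horizontal offset is hᵢ·tan θᵢ.
Layer 1: θ = 27.20°; offset = 3.4·tan 27.20° = 1.747 m.
Layer 2: sin θ = 1162·sin 27.2°/837 = 0.6346, θ = 39.39°; offset = 18.1·tan 39.39° = 14.862 m.
Total horizontal offset = 16.609 m.

16.6 m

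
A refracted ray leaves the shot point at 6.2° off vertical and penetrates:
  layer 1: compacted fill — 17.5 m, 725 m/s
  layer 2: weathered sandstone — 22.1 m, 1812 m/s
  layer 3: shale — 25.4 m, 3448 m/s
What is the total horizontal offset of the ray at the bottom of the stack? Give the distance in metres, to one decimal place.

p = sin θ₁/V₁ = sin 6.2°/725 = 1.4896e-04 s/m is conserved through the stack.
Layer 1: θ = 6.20°; offset = 17.5·tan 6.20° = 1.901 m.
Layer 2: sin θ = p·1812 = 0.2699 → θ = 15.66°; offset = 22.1·tan 15.66° = 6.195 m.
Layer 3: sin θ = p·3448 = 0.5136 → θ = 30.91°; offset = 25.4·tan 30.91° = 15.205 m.
Total horizontal offset = 23.302 m.

23.3 m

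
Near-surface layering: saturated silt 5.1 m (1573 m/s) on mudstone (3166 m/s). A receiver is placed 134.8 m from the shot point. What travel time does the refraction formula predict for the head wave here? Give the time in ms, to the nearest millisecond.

θ_c = arcsin(V₁/V₂) = arcsin(1573/3166) = 29.79°, cos θ_c = 0.8678.
Intercept time tᵢ = 2h cos θ_c / V₁ = 2·5.1·0.8678/1573 = 0.00563 s.
t = x/V₂ + tᵢ = 134.8/3166 + 0.00563 = 0.04820 s.

48 ms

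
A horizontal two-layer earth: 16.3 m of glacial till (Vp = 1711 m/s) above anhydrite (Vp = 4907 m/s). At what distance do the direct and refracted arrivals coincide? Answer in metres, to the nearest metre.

47 m

x_cross = 2h·√((V₂+V₁)/(V₂−V₁)).
(V₂+V₁)/(V₂−V₁) = (4907+1711)/(4907−1711) = 2.0707; √ = 1.4390.
x_cross = 2·16.3·1.4390 = 46.91 m.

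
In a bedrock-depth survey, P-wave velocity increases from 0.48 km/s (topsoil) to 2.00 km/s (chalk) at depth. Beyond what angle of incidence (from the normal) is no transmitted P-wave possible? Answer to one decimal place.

13.9°

Critical incidence: sin θ_c = V₁/V₂ = 0.48/2.00 = 0.2400.
θ_c = arcsin 0.2400 = 13.89°.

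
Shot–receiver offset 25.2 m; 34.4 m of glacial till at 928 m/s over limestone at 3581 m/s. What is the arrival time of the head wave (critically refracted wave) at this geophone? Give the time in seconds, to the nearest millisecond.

0.079 s

t = x/V₂ + 2h·√(V₂²−V₁²)/(V₁V₂).
√(V₂²−V₁²) = √(3581²−928²) = 3458.7 m/s; delay term = 2·34.4·3458.7/(928·3581) = 0.07161 s.
t = 25.2/3581 + 0.07161 = 0.07864 s.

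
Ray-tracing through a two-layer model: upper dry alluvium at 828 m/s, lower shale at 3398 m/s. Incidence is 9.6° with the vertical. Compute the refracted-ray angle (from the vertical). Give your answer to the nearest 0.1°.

43.2°

Snell's law: sin θ₂ = (V₂/V₁)·sin θ₁ = (3398/828)·sin 9.6° = 0.6844.
θ₂ = sin⁻¹(0.6844) = 43.19° (from vertical).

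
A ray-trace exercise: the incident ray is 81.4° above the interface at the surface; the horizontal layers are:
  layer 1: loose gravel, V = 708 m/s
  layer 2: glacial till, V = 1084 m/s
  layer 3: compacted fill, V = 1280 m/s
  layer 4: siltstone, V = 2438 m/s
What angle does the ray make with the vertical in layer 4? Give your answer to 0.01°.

From the normal: θ₁ = 90° − 81.4° = 8.6°.
Snell's law across each interface conserves sin θ / V, so sin θ_4 = V_4·sin θ₁/V₁.
sin θ_4 = 2438 × sin 8.6° / 708 = 0.5149.
θ_4 = 30.99° from the vertical.

30.99°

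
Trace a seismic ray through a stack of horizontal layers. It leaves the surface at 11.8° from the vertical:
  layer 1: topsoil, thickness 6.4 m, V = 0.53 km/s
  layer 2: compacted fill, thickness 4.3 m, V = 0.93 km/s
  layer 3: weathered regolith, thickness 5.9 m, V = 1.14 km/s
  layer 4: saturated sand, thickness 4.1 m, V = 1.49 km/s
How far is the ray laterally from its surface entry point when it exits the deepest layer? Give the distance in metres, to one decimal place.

8.8 m

Ray parameter p = sin 11.8° / 0.53 km/s = 3.8584e-01 s/km.
Layer 1: θ = 11.80°; offset = 6.4·tan 11.80° = 1.337 m.
Layer 2: sin θ = p·0.93 = 0.3588 → θ = 21.03°; offset = 4.3·tan 21.03° = 1.653 m.
Layer 3: sin θ = p·1.14 = 0.4399 → θ = 26.09°; offset = 5.9·tan 26.09° = 2.890 m.
Layer 4: sin θ = p·1.49 = 0.5749 → θ = 35.09°; offset = 4.1·tan 35.09° = 2.881 m.
Total horizontal offset = 8.761 m.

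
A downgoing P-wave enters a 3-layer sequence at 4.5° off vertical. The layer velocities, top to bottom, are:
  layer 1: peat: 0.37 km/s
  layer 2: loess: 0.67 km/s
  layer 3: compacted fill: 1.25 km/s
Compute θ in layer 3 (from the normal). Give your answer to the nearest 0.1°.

15.4°

Ray parameter p = sin 4.5° / 0.37 = 2.1205e-01 s/km.
sin θ_3 = p·V_3 = 2.1205e-01 × 1.25 = 0.2651.
θ_3 = arcsin 0.2651 = 15.37°.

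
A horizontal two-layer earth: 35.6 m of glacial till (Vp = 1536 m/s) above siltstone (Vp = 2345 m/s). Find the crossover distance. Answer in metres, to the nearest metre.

θ_c = arcsin(1536/2345) = 40.92°, so cos θ_c = 0.7556 and tᵢ = 2h cos θ_c/V₁ = 0.0350 s.
At crossover x/V₁ = x/V₂ + tᵢ ⇒ x = tᵢ/(1/V₁ − 1/V₂) = 0.03503/(6.5104e-04 − 4.2644e-04) = 155.95 m.

156 m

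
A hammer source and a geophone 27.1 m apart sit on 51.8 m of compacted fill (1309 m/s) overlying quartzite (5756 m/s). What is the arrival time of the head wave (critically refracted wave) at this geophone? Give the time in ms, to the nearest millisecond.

t = x/V₂ + 2h·√(V₂²−V₁²)/(V₁V₂).
√(V₂²−V₁²) = √(5756²−1309²) = 5605.2 m/s; delay term = 2·51.8·5605.2/(1309·5756) = 0.07707 s.
t = 27.1/5756 + 0.07707 = 0.08178 s.

82 ms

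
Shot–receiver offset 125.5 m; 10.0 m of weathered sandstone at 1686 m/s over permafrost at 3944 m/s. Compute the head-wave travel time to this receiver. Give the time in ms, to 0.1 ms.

42.5 ms

t = x/V₂ + 2h·√(V₂²−V₁²)/(V₁V₂).
√(V₂²−V₁²) = √(3944²−1686²) = 3565.5 m/s; delay term = 2·10.0·3565.5/(1686·3944) = 0.01072 s.
t = 125.5/3944 + 0.01072 = 0.04254 s.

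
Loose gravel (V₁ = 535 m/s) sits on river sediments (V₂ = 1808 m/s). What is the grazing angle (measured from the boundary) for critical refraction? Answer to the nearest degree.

73°

At critical incidence the refracted ray runs along the interface (θ₂ = 90°), so sin θ_c = V₁/V₂.
θ_c = arcsin(535/1808) = arcsin 0.2959 = 17.21°.
Measured from the interface: 90° − 17.21° = 72.79°.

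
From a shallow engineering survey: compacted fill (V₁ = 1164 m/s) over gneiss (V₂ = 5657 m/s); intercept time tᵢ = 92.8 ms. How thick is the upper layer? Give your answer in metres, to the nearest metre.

55 m

h = tᵢ·V₁·V₂ / (2·√(V₂²−V₁²)).
√(V₂²−V₁²) = √(5657² − 1164²) = 5536.0 m/s.
h = 0.0928 s × 1164 × 5657 / (2 × 5536.0) = 55.19 m.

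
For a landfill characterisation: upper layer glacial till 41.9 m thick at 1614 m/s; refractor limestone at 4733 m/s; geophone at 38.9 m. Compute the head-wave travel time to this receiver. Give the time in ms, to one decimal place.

θ_c = arcsin(V₁/V₂) = arcsin(1614/4733) = 19.94°, cos θ_c = 0.9401.
Intercept time tᵢ = 2h cos θ_c / V₁ = 2·41.9·0.9401/1614 = 0.04881 s.
t = x/V₂ + tᵢ = 38.9/4733 + 0.04881 = 0.05703 s.

57.0 ms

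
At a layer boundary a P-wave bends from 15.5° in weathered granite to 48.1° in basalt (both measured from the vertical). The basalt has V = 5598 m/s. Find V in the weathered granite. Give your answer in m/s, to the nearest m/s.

sin 15.5° = 0.2672; sin 48.1° = 0.7443.
V₁ = V₂·(sin θ₁/sin θ₂) = 5598·(0.2672/0.7443) = 2009.91 m/s.

2010 m/s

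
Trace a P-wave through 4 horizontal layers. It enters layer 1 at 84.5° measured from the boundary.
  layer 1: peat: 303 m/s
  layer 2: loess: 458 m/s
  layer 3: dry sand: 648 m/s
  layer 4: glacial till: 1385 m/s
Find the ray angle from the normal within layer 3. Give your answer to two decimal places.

11.83°

From the normal: θ₁ = 90° − 84.5° = 5.5°.
Ray parameter p = sin 5.5° / 303 = 3.1632e-04 s/m.
sin θ_3 = p·V_3 = 3.1632e-04 × 648 = 0.2050.
θ_3 = arcsin 0.2050 = 11.83°.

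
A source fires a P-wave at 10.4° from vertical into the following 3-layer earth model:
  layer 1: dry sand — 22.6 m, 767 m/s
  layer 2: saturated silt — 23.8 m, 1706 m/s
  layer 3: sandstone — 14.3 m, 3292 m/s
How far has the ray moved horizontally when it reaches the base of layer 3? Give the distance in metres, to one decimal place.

32.1 m

p = sin θ₁/V₁ = sin 10.4°/767 = 2.3536e-04 s/m is conserved through the stack.
Layer 1: θ = 10.40°; offset = 22.6·tan 10.40° = 4.148 m.
Layer 2: sin θ = p·1706 = 0.4015 → θ = 23.67°; offset = 23.8·tan 23.67° = 10.434 m.
Layer 3: sin θ = p·3292 = 0.7748 → θ = 50.79°; offset = 14.3·tan 50.79° = 17.525 m.
Total horizontal offset = 32.107 m.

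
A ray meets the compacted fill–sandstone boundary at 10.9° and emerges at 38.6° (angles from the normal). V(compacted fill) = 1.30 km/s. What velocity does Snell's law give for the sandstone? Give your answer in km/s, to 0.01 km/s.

Snell's law: sin 10.9°/V₁ = sin 38.6°/V₂.
V₂ = V₁·sin 38.6°/sin 10.9° = 1.30 × 3.2993 = 4.29 km/s.

4.29 km/s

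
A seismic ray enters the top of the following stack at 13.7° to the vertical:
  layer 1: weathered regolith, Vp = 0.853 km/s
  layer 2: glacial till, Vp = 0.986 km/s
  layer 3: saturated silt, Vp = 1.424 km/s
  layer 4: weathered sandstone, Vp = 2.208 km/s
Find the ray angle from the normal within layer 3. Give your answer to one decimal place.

Ray parameter p = sin 13.7° / 0.853 = 2.7765e-01 s/km.
sin θ_3 = p·V_3 = 2.7765e-01 × 1.424 = 0.3954.
θ_3 = 23.29° from the vertical.

23.3°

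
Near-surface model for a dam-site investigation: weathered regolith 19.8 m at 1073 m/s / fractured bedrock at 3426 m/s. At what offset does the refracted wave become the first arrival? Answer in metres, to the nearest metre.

55 m

x_cross = 2h·√((V₂+V₁)/(V₂−V₁)).
(V₂+V₁)/(V₂−V₁) = (3426+1073)/(3426−1073) = 1.9120; √ = 1.3828.
x_cross = 2·19.8·1.3828 = 54.76 m.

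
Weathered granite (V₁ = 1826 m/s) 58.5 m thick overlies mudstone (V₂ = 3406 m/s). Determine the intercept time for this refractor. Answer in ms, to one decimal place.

tᵢ = 2h·√(V₂²−V₁²)/(V₁V₂).
√(V₂²−V₁²) = √(3406²−1826²) = 2875.2 m/s.
tᵢ = 2·58.5·2875.2/(1826·3406) = 0.05409 s.

54.1 ms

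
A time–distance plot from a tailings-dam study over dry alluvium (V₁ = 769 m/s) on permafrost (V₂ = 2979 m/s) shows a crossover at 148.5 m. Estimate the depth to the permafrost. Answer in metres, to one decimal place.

h = (x_cross/2)·√((V₂−V₁)/(V₂+V₁)).
(V₂−V₁)/(V₂+V₁) = (2979−769)/(2979+769) = 0.5896; √ = 0.7679.
h = (148.5/2)·0.7679 = 57.02 m.

57.0 m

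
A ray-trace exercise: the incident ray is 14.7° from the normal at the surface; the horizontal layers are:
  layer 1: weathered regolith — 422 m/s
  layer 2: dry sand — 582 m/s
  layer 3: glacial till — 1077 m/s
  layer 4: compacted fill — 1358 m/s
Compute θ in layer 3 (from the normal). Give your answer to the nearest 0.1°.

40.4°

Snell's law across each interface conserves sin θ / V, so sin θ_3 = V_3·sin θ₁/V₁.
sin θ_3 = 1077 × sin 14.7° / 422 = 0.6476.
θ_3 = 40.36° from the vertical.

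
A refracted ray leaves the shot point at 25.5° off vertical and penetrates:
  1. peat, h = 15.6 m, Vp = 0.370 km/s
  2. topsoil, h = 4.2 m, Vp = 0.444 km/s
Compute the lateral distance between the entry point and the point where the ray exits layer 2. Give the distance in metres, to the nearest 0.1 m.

10.0 m

Ray parameter p = sin 25.5° / 0.370 km/s = 1.1635e+00 s/km.
Layer 1: θ = 25.50°; offset = 15.6·tan 25.50° = 7.441 m.
Layer 2: sin θ = p·0.444 = 0.5166 → θ = 31.11°; offset = 4.2·tan 31.11° = 2.534 m.
Σ offsets = 9.975 m.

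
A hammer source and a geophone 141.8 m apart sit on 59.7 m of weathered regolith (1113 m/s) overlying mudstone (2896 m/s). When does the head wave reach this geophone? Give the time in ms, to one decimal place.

148.0 ms

θ_c = arcsin(V₁/V₂) = arcsin(1113/2896) = 22.60°, cos θ_c = 0.9232.
Intercept time tᵢ = 2h cos θ_c / V₁ = 2·59.7·0.9232/1113 = 0.09904 s.
t = x/V₂ + tᵢ = 141.8/2896 + 0.09904 = 0.14800 s.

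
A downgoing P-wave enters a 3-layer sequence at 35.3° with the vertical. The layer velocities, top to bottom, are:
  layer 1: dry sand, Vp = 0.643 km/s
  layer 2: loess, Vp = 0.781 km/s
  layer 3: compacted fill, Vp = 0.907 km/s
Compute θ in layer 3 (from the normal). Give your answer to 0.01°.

Ray parameter p = sin 35.3° / 0.643 = 8.9869e-01 s/km.
sin θ_3 = p·V_3 = 8.9869e-01 × 0.907 = 0.8151.
θ_3 = arcsin 0.8151 = 54.60°.

54.60°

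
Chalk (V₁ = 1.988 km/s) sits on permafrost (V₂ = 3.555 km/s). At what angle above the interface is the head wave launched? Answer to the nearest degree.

Critical incidence: sin θ_c = V₁/V₂ = 1.988/3.555 = 0.5592.
θ_c = arcsin 0.5592 = 34.00°.
Measured from the interface: 90° − 34.00° = 56.00°.

56°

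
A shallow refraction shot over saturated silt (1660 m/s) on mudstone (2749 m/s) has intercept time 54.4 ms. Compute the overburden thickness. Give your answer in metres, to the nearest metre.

h = tᵢ·V₁·V₂ / (2·√(V₂²−V₁²)).
√(V₂²−V₁²) = √(2749² − 1660²) = 2191.2 m/s.
h = 0.0544 s × 1660 × 2749 / (2 × 2191.2) = 56.65 m.

57 m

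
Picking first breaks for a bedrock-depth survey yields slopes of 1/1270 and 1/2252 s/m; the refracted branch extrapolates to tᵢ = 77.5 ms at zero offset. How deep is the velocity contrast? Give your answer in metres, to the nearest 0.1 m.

θ_c = arcsin(1270/2252) = 34.33°; cos θ_c = 0.8258.
tᵢ = 2h cos θ_c/V₁ ⇒ h = tᵢ·V₁/(2 cos θ_c) = 0.0775·1270/(2·0.8258) = 59.59 m.

59.6 m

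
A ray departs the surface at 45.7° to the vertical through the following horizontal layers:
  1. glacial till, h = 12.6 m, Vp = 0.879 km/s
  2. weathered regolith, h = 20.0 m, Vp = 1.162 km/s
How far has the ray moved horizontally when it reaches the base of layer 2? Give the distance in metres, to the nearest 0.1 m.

71.3 m

p = sin θ₁/V₁ = sin 45.7°/0.879 = 8.1421e-01 s/km is conserved through the stack.
Layer 1: θ = 45.70°; offset = 12.6·tan 45.70° = 12.912 m.
Layer 2: sin θ = p·1.162 = 0.9461 → θ = 71.11°; offset = 20.0·tan 71.11° = 58.433 m.
Total horizontal offset = 71.344 m.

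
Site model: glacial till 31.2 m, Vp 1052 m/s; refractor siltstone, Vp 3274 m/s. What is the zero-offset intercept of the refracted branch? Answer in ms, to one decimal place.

tᵢ = 2h·√(V₂²−V₁²)/(V₁V₂).
√(V₂²−V₁²) = √(3274²−1052²) = 3100.4 m/s.
tᵢ = 2·31.2·3100.4/(1052·3274) = 0.05617 s.

56.2 ms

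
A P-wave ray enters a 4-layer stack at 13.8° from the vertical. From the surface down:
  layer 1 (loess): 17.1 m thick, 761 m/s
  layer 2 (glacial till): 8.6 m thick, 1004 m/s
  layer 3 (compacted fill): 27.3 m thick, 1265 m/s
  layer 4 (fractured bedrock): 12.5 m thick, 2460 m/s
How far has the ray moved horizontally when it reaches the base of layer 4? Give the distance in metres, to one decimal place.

34.0 m

Apply Snell's law at each interface; in layer i the horizontal offset is hᵢ·tan θᵢ.
Layer 1: θ = 13.80°; offset = 17.1·tan 13.80° = 4.200 m.
Layer 2: sin θ = 1004·sin 13.8°/761 = 0.3147, θ = 18.34°; offset = 8.6·tan 18.34° = 2.851 m.
Layer 3: sin θ = 1265·sin 13.8°/761 = 0.3965, θ = 23.36°; offset = 27.3·tan 23.36° = 11.791 m.
Layer 4: sin θ = 2460·sin 13.8°/761 = 0.7711, θ = 50.45°; offset = 12.5·tan 50.45° = 15.137 m.
Σ offsets = 33.980 m.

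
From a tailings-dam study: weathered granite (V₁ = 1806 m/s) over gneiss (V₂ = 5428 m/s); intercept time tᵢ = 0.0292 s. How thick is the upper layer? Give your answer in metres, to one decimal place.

h = tᵢ·V₁·V₂ / (2·√(V₂²−V₁²)).
√(V₂²−V₁²) = √(5428² − 1806²) = 5118.7 m/s.
h = 0.0292 s × 1806 × 5428 / (2 × 5118.7) = 27.96 m.

28.0 m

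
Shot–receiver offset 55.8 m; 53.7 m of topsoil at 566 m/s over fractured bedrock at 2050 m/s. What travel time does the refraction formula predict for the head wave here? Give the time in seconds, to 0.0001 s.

0.2096 s

θ_c = arcsin(V₁/V₂) = arcsin(566/2050) = 16.03°, cos θ_c = 0.9611.
Intercept time tᵢ = 2h cos θ_c / V₁ = 2·53.7·0.9611/566 = 0.18238 s.
t = x/V₂ + tᵢ = 55.8/2050 + 0.18238 = 0.20960 s.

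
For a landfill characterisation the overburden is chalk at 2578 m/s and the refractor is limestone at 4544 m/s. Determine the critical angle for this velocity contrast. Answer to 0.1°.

At critical incidence the refracted ray runs along the interface (θ₂ = 90°), so sin θ_c = V₁/V₂.
θ_c = arcsin(2578/4544) = arcsin 0.5673 = 34.57°.

34.6°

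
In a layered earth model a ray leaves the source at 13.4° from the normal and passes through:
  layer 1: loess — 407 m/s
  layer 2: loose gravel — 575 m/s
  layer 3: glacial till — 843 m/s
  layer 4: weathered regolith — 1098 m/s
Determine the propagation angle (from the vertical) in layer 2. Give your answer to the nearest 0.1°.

19.1°

Ray parameter p = sin 13.4° / 407 = 5.6941e-04 s/m.
sin θ_2 = p·V_2 = 5.6941e-04 × 575 = 0.3274.
θ_2 = arcsin 0.3274 = 19.11°.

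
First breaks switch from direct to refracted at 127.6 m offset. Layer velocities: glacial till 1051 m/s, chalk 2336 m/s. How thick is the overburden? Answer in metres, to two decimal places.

h = (x_cross/2)·√((V₂−V₁)/(V₂+V₁)).
(V₂−V₁)/(V₂+V₁) = (2336−1051)/(2336+1051) = 0.3794; √ = 0.6159.
h = (127.6/2)·0.6159 = 39.30 m.

39.30 m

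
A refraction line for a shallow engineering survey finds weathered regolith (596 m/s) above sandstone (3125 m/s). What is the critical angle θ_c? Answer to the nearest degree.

Critical incidence: sin θ_c = V₁/V₂ = 596/3125 = 0.1907.
θ_c = arcsin 0.1907 = 10.99°.

11°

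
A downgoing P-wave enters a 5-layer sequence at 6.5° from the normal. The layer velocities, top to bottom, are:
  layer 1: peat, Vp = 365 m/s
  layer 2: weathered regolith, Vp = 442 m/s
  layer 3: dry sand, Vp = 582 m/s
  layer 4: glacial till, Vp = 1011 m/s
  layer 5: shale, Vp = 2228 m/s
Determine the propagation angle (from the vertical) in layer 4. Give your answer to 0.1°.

18.3°

Ray parameter p = sin 6.5° / 365 = 3.1015e-04 s/m.
sin θ_4 = p·V_4 = 3.1015e-04 × 1011 = 0.3136.
θ_4 = 18.27° from the vertical.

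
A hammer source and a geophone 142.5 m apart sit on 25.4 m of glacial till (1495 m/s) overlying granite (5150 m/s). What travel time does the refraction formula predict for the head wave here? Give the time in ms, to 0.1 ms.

t = x/V₂ + 2h·√(V₂²−V₁²)/(V₁V₂).
√(V₂²−V₁²) = √(5150²−1495²) = 4928.2 m/s; delay term = 2·25.4·4928.2/(1495·5150) = 0.03252 s.
t = 142.5/5150 + 0.03252 = 0.06019 s.

60.2 ms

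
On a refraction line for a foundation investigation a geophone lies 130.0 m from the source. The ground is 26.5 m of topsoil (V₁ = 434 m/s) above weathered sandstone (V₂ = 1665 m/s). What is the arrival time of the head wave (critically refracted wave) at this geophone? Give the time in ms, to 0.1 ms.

196.0 ms

θ_c = arcsin(V₁/V₂) = arcsin(434/1665) = 15.11°, cos θ_c = 0.9654.
Intercept time tᵢ = 2h cos θ_c / V₁ = 2·26.5·0.9654/434 = 0.11790 s.
t = x/V₂ + tᵢ = 130.0/1665 + 0.11790 = 0.19598 s.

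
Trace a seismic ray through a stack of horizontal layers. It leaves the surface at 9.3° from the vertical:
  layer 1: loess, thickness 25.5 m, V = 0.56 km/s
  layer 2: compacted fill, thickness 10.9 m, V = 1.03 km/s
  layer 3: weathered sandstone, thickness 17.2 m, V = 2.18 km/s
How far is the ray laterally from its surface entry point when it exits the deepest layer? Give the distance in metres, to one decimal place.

Ray parameter p = sin 9.3° / 0.56 km/s = 2.8858e-01 s/km.
Layer 1: θ = 9.30°; offset = 25.5·tan 9.30° = 4.176 m.
Layer 2: sin θ = p·1.03 = 0.2972 → θ = 17.29°; offset = 10.9·tan 17.29° = 3.393 m.
Layer 3: sin θ = p·2.18 = 0.6291 → θ = 38.98°; offset = 17.2·tan 38.98° = 13.920 m.
Summing the layer offsets gives 21.489 m.

21.5 m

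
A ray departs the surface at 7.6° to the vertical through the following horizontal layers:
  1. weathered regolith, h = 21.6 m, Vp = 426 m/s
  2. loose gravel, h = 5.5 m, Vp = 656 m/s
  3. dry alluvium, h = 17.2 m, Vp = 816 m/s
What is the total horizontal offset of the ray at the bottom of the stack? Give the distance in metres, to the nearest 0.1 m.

8.5 m

Apply Snell's law at each interface; in layer i the horizontal offset is hᵢ·tan θᵢ.
Layer 1: θ = 7.60°; offset = 21.6·tan 7.60° = 2.882 m.
Layer 2: sin θ = 656·sin 7.6°/426 = 0.2037, θ = 11.75°; offset = 5.5·tan 11.75° = 1.144 m.
Layer 3: sin θ = 816·sin 7.6°/426 = 0.2533, θ = 14.68°; offset = 17.2·tan 14.68° = 4.504 m.
Total horizontal offset = 8.530 m.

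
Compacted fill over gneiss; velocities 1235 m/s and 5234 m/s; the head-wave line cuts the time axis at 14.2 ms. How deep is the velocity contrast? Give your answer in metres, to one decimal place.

θ_c = arcsin(1235/5234) = 13.65°; cos θ_c = 0.9718.
tᵢ = 2h cos θ_c/V₁ ⇒ h = tᵢ·V₁/(2 cos θ_c) = 0.0142·1235/(2·0.9718) = 9.02 m.

9.0 m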